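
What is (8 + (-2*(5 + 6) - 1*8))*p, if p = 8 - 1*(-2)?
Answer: -220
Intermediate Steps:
p = 10 (p = 8 + 2 = 10)
(8 + (-2*(5 + 6) - 1*8))*p = (8 + (-2*(5 + 6) - 1*8))*10 = (8 + (-2*11 - 8))*10 = (8 + (-22 - 8))*10 = (8 - 30)*10 = -22*10 = -220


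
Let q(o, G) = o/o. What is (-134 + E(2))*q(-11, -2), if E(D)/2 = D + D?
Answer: -126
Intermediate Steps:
q(o, G) = 1
E(D) = 4*D (E(D) = 2*(D + D) = 2*(2*D) = 4*D)
(-134 + E(2))*q(-11, -2) = (-134 + 4*2)*1 = (-134 + 8)*1 = -126*1 = -126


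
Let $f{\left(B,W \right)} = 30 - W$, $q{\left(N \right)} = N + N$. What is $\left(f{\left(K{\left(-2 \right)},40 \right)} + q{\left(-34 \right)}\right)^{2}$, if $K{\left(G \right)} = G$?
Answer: $6084$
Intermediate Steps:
$q{\left(N \right)} = 2 N$
$\left(f{\left(K{\left(-2 \right)},40 \right)} + q{\left(-34 \right)}\right)^{2} = \left(\left(30 - 40\right) + 2 \left(-34\right)\right)^{2} = \left(\left(30 - 40\right) - 68\right)^{2} = \left(-10 - 68\right)^{2} = \left(-78\right)^{2} = 6084$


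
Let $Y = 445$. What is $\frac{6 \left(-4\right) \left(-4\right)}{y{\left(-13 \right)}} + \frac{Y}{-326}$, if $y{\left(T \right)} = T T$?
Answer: $- \frac{43909}{55094} \approx -0.79698$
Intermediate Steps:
$y{\left(T \right)} = T^{2}$
$\frac{6 \left(-4\right) \left(-4\right)}{y{\left(-13 \right)}} + \frac{Y}{-326} = \frac{6 \left(-4\right) \left(-4\right)}{\left(-13\right)^{2}} + \frac{445}{-326} = \frac{\left(-24\right) \left(-4\right)}{169} + 445 \left(- \frac{1}{326}\right) = 96 \cdot \frac{1}{169} - \frac{445}{326} = \frac{96}{169} - \frac{445}{326} = - \frac{43909}{55094}$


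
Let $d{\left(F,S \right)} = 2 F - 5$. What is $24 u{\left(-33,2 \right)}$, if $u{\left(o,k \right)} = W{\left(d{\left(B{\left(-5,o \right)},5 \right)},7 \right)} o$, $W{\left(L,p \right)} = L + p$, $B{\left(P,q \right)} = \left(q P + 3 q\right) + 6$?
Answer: $-115632$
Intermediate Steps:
$B{\left(P,q \right)} = 6 + 3 q + P q$ ($B{\left(P,q \right)} = \left(P q + 3 q\right) + 6 = \left(3 q + P q\right) + 6 = 6 + 3 q + P q$)
$d{\left(F,S \right)} = -5 + 2 F$
$u{\left(o,k \right)} = o \left(14 - 4 o\right)$ ($u{\left(o,k \right)} = \left(\left(-5 + 2 \left(6 + 3 o - 5 o\right)\right) + 7\right) o = \left(\left(-5 + 2 \left(6 - 2 o\right)\right) + 7\right) o = \left(\left(-5 - \left(-12 + 4 o\right)\right) + 7\right) o = \left(\left(7 - 4 o\right) + 7\right) o = \left(14 - 4 o\right) o = o \left(14 - 4 o\right)$)
$24 u{\left(-33,2 \right)} = 24 \cdot 2 \left(-33\right) \left(7 - -66\right) = 24 \cdot 2 \left(-33\right) \left(7 + 66\right) = 24 \cdot 2 \left(-33\right) 73 = 24 \left(-4818\right) = -115632$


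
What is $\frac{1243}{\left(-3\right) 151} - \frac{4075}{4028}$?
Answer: $- \frac{6852779}{1824684} \approx -3.7556$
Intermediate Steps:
$\frac{1243}{\left(-3\right) 151} - \frac{4075}{4028} = \frac{1243}{-453} - \frac{4075}{4028} = 1243 \left(- \frac{1}{453}\right) - \frac{4075}{4028} = - \frac{1243}{453} - \frac{4075}{4028} = - \frac{6852779}{1824684}$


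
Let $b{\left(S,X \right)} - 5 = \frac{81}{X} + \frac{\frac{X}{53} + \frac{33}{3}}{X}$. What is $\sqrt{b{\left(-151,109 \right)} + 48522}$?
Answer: $\frac{42 \sqrt{918115502}}{5777} \approx 220.29$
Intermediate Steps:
$b{\left(S,X \right)} = 5 + \frac{81}{X} + \frac{11 + \frac{X}{53}}{X}$ ($b{\left(S,X \right)} = 5 + \left(\frac{81}{X} + \frac{\frac{X}{53} + \frac{33}{3}}{X}\right) = 5 + \left(\frac{81}{X} + \frac{X \frac{1}{53} + 33 \cdot \frac{1}{3}}{X}\right) = 5 + \left(\frac{81}{X} + \frac{\frac{X}{53} + 11}{X}\right) = 5 + \left(\frac{81}{X} + \frac{11 + \frac{X}{53}}{X}\right) = 5 + \frac{81}{X} + \frac{11 + \frac{X}{53}}{X}$)
$\sqrt{b{\left(-151,109 \right)} + 48522} = \sqrt{\left(\frac{266}{53} + \frac{92}{109}\right) + 48522} = \sqrt{\frac{33870}{5777} + 48522} = \sqrt{\frac{280345464}{5777}} = \frac{42 \sqrt{918115502}}{5777}$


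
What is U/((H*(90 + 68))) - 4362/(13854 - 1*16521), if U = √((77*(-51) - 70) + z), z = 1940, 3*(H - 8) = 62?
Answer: 1454/889 + 33*I*√17/13588 ≈ 1.6355 + 0.010013*I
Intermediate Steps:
H = 86/3 (H = 8 + (⅓)*62 = 8 + 62/3 = 86/3 ≈ 28.667)
U = 11*I*√17 (U = √((77*(-51) - 70) + 1940) = √((-3927 - 70) + 1940) = √(-3997 + 1940) = √(-2057) = 11*I*√17 ≈ 45.354*I)
U/((H*(90 + 68))) - 4362/(13854 - 1*16521) = (11*I*√17)/((86*(90 + 68)/3)) - 4362/(13854 - 1*16521) = (11*I*√17)/(((86/3)*158)) - 4362/(13854 - 16521) = (11*I*√17)/(13588/3) - 4362/(-2667) = (11*I*√17)*(3/13588) - 4362*(-1/2667) = 33*I*√17/13588 + 1454/889 = 1454/889 + 33*I*√17/13588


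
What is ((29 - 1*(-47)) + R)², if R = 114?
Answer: 36100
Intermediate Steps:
((29 - 1*(-47)) + R)² = ((29 - 1*(-47)) + 114)² = ((29 + 47) + 114)² = (76 + 114)² = 190² = 36100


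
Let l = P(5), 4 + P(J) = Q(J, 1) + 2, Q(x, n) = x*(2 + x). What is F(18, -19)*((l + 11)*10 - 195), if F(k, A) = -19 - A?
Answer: 0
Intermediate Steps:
P(J) = -2 + J*(2 + J) (P(J) = -4 + (J*(2 + J) + 2) = -4 + (2 + J*(2 + J)) = -2 + J*(2 + J))
l = 33 (l = -2 + 5*(2 + 5) = -2 + 5*7 = -2 + 35 = 33)
F(18, -19)*((l + 11)*10 - 195) = (-19 - 1*(-19))*((33 + 11)*10 - 195) = (-19 + 19)*(44*10 - 195) = 0*(440 - 195) = 0*245 = 0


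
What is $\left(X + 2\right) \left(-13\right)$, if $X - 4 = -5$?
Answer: $-13$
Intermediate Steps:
$X = -1$ ($X = 4 - 5 = -1$)
$\left(X + 2\right) \left(-13\right) = \left(-1 + 2\right) \left(-13\right) = 1 \left(-13\right) = -13$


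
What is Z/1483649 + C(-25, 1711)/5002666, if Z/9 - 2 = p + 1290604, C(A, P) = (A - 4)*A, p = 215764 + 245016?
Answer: 78855468401209/7422200408234 ≈ 10.624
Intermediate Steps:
p = 460780
C(A, P) = A*(-4 + A) (C(A, P) = (-4 + A)*A = A*(-4 + A))
Z = 15762474 (Z = 18 + 9*(460780 + 1290604) = 18 + 9*1751384 = 18 + 15762456 = 15762474)
Z/1483649 + C(-25, 1711)/5002666 = 15762474/1483649 - 25*(-4 - 25)/5002666 = 15762474*(1/1483649) - 25*(-29)*(1/5002666) = 15762474/1483649 + 725*(1/5002666) = 15762474/1483649 + 725/5002666 = 78855468401209/7422200408234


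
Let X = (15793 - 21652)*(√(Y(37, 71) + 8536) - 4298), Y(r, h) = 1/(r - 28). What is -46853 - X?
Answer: -25228835 + 9765*√3073 ≈ -2.4688e+7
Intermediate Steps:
Y(r, h) = 1/(-28 + r)
X = 25181982 - 9765*√3073 (X = (15793 - 21652)*(√(1/(-28 + 37) + 8536) - 4298) = -5859*(√(1/9 + 8536) - 4298) = -5859*(√(⅑ + 8536) - 4298) = -5859*(√(76825/9) - 4298) = -5859*(5*√3073/3 - 4298) = -5859*(-4298 + 5*√3073/3) = 25181982 - 9765*√3073 ≈ 2.4641e+7)
-46853 - X = -46853 - (25181982 - 9765*√3073) = -46853 + (-25181982 + 9765*√3073) = -25228835 + 9765*√3073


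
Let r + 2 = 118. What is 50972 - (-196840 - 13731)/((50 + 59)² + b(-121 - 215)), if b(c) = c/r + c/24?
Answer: 17543481907/344059 ≈ 50990.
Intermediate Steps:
r = 116 (r = -2 + 118 = 116)
b(c) = 35*c/696 (b(c) = c/116 + c/24 = 35*c/696)
50972 - (-196840 - 13731)/((50 + 59)² + b(-121 - 215)) = 50972 - (-196840 - 13731)/((50 + 59)² + 35*(-121 - 215)/696) = 50972 - (-210571)/(109² + (35/696)*(-336)) = 50972 - (-210571)/(11881 - 490/29) = 50972 - (-210571)/344059/29 = 50972 - (-210571)*29/344059 = 50972 - 1*(-6106559/344059) = 50972 + 6106559/344059 = 17543481907/344059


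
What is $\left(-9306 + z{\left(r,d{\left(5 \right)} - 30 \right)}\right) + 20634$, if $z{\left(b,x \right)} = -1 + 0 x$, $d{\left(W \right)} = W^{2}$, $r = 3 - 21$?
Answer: $11327$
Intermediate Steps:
$r = -18$ ($r = 3 - 21 = -18$)
$z{\left(b,x \right)} = -1$ ($z{\left(b,x \right)} = -1 + 0 = -1$)
$\left(-9306 + z{\left(r,d{\left(5 \right)} - 30 \right)}\right) + 20634 = \left(-9306 - 1\right) + 20634 = -9307 + 20634 = 11327$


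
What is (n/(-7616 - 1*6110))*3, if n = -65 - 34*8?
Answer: 1011/13726 ≈ 0.073656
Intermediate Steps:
n = -337 (n = -65 - 272 = -337)
(n/(-7616 - 1*6110))*3 = -337/(-7616 - 1*6110)*3 = -337/(-7616 - 6110)*3 = -337/(-13726)*3 = -337*(-1/13726)*3 = (337/13726)*3 = 1011/13726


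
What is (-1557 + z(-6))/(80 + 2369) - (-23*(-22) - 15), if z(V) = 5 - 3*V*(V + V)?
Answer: -1204227/2449 ≈ -491.72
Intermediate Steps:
z(V) = 5 - 6*V**2 (z(V) = 5 - 3*V*2*V = 5 - 6*V**2)
(-1557 + z(-6))/(80 + 2369) - (-23*(-22) - 15) = (-1557 + (5 - 6*(-6)**2))/(80 + 2369) - (-23*(-22) - 15) = (-1557 + (5 - 6*36))/2449 - (506 - 15) = (-1557 + (5 - 216))*(1/2449) - 1*491 = (-1557 - 211)*(1/2449) - 491 = -1768*1/2449 - 491 = -1768/2449 - 491 = -1204227/2449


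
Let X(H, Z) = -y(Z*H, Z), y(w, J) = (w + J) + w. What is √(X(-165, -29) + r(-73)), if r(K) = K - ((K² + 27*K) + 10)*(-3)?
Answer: 7*√10 ≈ 22.136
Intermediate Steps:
y(w, J) = J + 2*w (y(w, J) = (J + w) + w = J + 2*w)
X(H, Z) = -Z - 2*H*Z (X(H, Z) = -(Z + 2*(Z*H)) = -(Z + 2*(H*Z)) = -(Z + 2*H*Z) = -Z - 2*H*Z)
r(K) = 30 + 3*K² + 82*K (r(K) = K - (10 + K² + 27*K)*(-3) = K - (-30 - 81*K - 3*K²) = K + (30 + 3*K² + 81*K) = 30 + 3*K² + 82*K)
√(X(-165, -29) + r(-73)) = √(-29*(-1 - 2*(-165)) + (30 + 3*(-73)² + 82*(-73))) = √(-29*(-1 + 330) + (30 + 3*5329 - 5986)) = √(-29*329 + (30 + 15987 - 5986)) = √(-9541 + 10031) = √490 = 7*√10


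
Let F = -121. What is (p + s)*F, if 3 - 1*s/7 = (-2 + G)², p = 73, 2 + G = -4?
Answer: 42834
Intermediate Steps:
G = -6 (G = -2 - 4 = -6)
s = -427 (s = 21 - 7*(-2 - 6)² = 21 - 7*(-8)² = 21 - 7*64 = 21 - 448 = -427)
(p + s)*F = (73 - 427)*(-121) = -354*(-121) = 42834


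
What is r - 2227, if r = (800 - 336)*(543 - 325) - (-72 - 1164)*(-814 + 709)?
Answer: -30855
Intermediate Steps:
r = -28628 (r = 464*218 - (-1236)*(-105) = 101152 - 1*129780 = 101152 - 129780 = -28628)
r - 2227 = -28628 - 2227 = -30855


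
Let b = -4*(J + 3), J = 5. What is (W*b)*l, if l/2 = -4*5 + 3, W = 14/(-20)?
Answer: -3808/5 ≈ -761.60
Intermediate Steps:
W = -7/10 (W = 14*(-1/20) = -7/10 ≈ -0.70000)
l = -34 (l = 2*(-4*5 + 3) = 2*(-20 + 3) = 2*(-17) = -34)
b = -32 (b = -4*(5 + 3) = -4*8 = -32)
(W*b)*l = -7/10*(-32)*(-34) = (112/5)*(-34) = -3808/5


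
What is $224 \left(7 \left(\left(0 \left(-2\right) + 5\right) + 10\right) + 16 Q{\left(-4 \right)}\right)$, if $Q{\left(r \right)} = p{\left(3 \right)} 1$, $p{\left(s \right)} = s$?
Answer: $34272$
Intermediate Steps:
$Q{\left(r \right)} = 3$ ($Q{\left(r \right)} = 3 \cdot 1 = 3$)
$224 \left(7 \left(\left(0 \left(-2\right) + 5\right) + 10\right) + 16 Q{\left(-4 \right)}\right) = 224 \left(7 \left(\left(0 \left(-2\right) + 5\right) + 10\right) + 16 \cdot 3\right) = 224 \left(7 \left(\left(0 + 5\right) + 10\right) + 48\right) = 224 \left(7 \left(5 + 10\right) + 48\right) = 224 \left(7 \cdot 15 + 48\right) = 224 \left(105 + 48\right) = 224 \cdot 153 = 34272$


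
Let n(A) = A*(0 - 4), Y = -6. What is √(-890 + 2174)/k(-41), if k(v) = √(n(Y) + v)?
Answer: -2*I*√5457/17 ≈ -8.6908*I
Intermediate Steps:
n(A) = -4*A (n(A) = A*(-4) = -4*A)
k(v) = √(24 + v) (k(v) = √(-4*(-6) + v) = √(24 + v))
√(-890 + 2174)/k(-41) = √(-890 + 2174)/(√(24 - 41)) = √1284/(√(-17)) = (2*√321)/((I*√17)) = (2*√321)*(-I*√17/17) = -2*I*√5457/17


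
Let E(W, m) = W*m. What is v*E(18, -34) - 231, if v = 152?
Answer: -93255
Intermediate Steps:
v*E(18, -34) - 231 = 152*(18*(-34)) - 231 = 152*(-612) - 231 = -93024 - 231 = -93255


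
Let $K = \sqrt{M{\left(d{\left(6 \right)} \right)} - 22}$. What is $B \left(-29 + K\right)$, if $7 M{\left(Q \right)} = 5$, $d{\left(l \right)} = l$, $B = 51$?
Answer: $-1479 + \frac{51 i \sqrt{1043}}{7} \approx -1479.0 + 235.3 i$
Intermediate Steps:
$M{\left(Q \right)} = \frac{5}{7}$ ($M{\left(Q \right)} = \frac{1}{7} \cdot 5 = \frac{5}{7}$)
$K = \frac{i \sqrt{1043}}{7}$ ($K = \sqrt{\frac{5}{7} - 22} = \sqrt{- \frac{149}{7}} = \frac{i \sqrt{1043}}{7} \approx 4.6136 i$)
$B \left(-29 + K\right) = 51 \left(-29 + \frac{i \sqrt{1043}}{7}\right) = -1479 + \frac{51 i \sqrt{1043}}{7}$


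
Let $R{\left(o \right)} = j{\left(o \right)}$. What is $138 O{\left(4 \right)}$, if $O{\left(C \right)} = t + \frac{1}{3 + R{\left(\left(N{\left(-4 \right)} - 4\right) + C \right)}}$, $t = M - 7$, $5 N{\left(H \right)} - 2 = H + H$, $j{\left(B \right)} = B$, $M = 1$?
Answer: $- \frac{2254}{3} \approx -751.33$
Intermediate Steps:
$N{\left(H \right)} = \frac{2}{5} + \frac{2 H}{5}$ ($N{\left(H \right)} = \frac{2}{5} + \frac{H + H}{5} = \frac{2}{5} + \frac{2 H}{5}$)
$R{\left(o \right)} = o$
$t = -6$ ($t = 1 - 7 = -6$)
$O{\left(C \right)} = -6 + \frac{1}{- \frac{11}{5} + C}$ ($O{\left(C \right)} = -6 + \frac{1}{3 + \left(\left(\left(\frac{2}{5} + \frac{2}{5} \left(-4\right)\right) - 4\right) + C\right)} = -6 + \frac{1}{3 + \left(\left(\left(\frac{2}{5} - \frac{8}{5}\right) - 4\right) + C\right)} = -6 + \frac{1}{3 + \left(\left(- \frac{6}{5} - 4\right) + C\right)} = -6 + \frac{1}{3 + \left(- \frac{26}{5} + C\right)} = -6 + \frac{1}{- \frac{11}{5} + C}$)
$138 O{\left(4 \right)} = 138 \frac{71 - 120}{-11 + 5 \cdot 4} = 138 \frac{71 - 120}{-11 + 20} = 138 \cdot \frac{1}{9} \left(-49\right) = 138 \left(- \frac{49}{9}\right) = - \frac{2254}{3}$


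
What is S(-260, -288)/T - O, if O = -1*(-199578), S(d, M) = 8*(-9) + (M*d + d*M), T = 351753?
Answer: -23400670182/117251 ≈ -1.9958e+5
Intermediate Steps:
S(d, M) = -72 + 2*M*d (S(d, M) = -72 + (M*d + M*d) = -72 + 2*M*d)
O = 199578
S(-260, -288)/T - O = (-72 + 2*(-288)*(-260))/351753 - 1*199578 = (-72 + 149760)*(1/351753) - 199578 = 149688*(1/351753) - 199578 = 49896/117251 - 199578 = -23400670182/117251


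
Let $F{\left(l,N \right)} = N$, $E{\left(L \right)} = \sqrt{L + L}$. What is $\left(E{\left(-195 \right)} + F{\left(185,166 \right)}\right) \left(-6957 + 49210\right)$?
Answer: $7013998 + 42253 i \sqrt{390} \approx 7.014 \cdot 10^{6} + 8.3443 \cdot 10^{5} i$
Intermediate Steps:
$E{\left(L \right)} = \sqrt{2} \sqrt{L}$ ($E{\left(L \right)} = \sqrt{2 L} = \sqrt{2} \sqrt{L}$)
$\left(E{\left(-195 \right)} + F{\left(185,166 \right)}\right) \left(-6957 + 49210\right) = \left(\sqrt{2} \sqrt{-195} + 166\right) \left(-6957 + 49210\right) = \left(\sqrt{2} i \sqrt{195} + 166\right) 42253 = \left(i \sqrt{390} + 166\right) 42253 = \left(166 + i \sqrt{390}\right) 42253 = 7013998 + 42253 i \sqrt{390}$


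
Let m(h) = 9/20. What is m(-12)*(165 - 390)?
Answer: -405/4 ≈ -101.25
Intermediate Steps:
m(h) = 9/20 (m(h) = 9*(1/20) = 9/20)
m(-12)*(165 - 390) = 9*(165 - 390)/20 = (9/20)*(-225) = -405/4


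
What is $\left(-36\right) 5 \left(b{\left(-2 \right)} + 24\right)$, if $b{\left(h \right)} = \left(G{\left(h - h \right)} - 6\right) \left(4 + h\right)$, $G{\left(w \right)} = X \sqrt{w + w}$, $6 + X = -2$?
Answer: $-2160$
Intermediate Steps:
$X = -8$ ($X = -6 - 2 = -8$)
$G{\left(w \right)} = - 8 \sqrt{2} \sqrt{w}$ ($G{\left(w \right)} = - 8 \sqrt{w + w} = - 8 \sqrt{2 w} = - 8 \sqrt{2} \sqrt{w}$)
$b{\left(h \right)} = -24 - 6 h$ ($b{\left(h \right)} = \left(- 8 \sqrt{2} \sqrt{h - h} - 6\right) \left(4 + h\right) = \left(- 8 \sqrt{2} \sqrt{0} - 6\right) \left(4 + h\right) = \left(\left(-8\right) \sqrt{2} \cdot 0 - 6\right) \left(4 + h\right) = \left(0 - 6\right) \left(4 + h\right) = - 6 \left(4 + h\right) = -24 - 6 h$)
$\left(-36\right) 5 \left(b{\left(-2 \right)} + 24\right) = \left(-36\right) 5 \left(\left(-24 - -12\right) + 24\right) = - 180 \left(\left(-24 + 12\right) + 24\right) = - 180 \left(-12 + 24\right) = \left(-180\right) 12 = -2160$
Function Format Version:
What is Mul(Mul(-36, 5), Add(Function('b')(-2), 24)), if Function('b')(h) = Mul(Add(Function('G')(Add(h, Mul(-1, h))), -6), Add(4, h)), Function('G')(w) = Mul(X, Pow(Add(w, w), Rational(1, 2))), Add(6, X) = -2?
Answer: -2160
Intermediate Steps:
X = -8 (X = Add(-6, -2) = -8)
Function('G')(w) = Mul(-8, Pow(2, Rational(1, 2)), Pow(w, Rational(1, 2))) (Function('G')(w) = Mul(-8, Pow(Add(w, w), Rational(1, 2))) = Mul(-8, Pow(Mul(2, w), Rational(1, 2))) = Mul(-8, Mul(Pow(2, Rational(1, 2)), Pow(w, Rational(1, 2)))) = Mul(-8, Pow(2, Rational(1, 2)), Pow(w, Rational(1, 2))))
Function('b')(h) = Add(-24, Mul(-6, h)) (Function('b')(h) = Mul(Add(Mul(-8, Pow(2, Rational(1, 2)), Pow(Add(h, Mul(-1, h)), Rational(1, 2))), -6), Add(4, h)) = Mul(Add(Mul(-8, Pow(2, Rational(1, 2)), Pow(0, Rational(1, 2))), -6), Add(4, h)) = Mul(Add(Mul(-8, Pow(2, Rational(1, 2)), 0), -6), Add(4, h)) = Mul(Add(0, -6), Add(4, h)) = Mul(-6, Add(4, h)) = Add(-24, Mul(-6, h)))
Mul(Mul(-36, 5), Add(Function('b')(-2), 24)) = Mul(Mul(-36, 5), Add(Add(-24, Mul(-6, -2)), 24)) = Mul(-180, Add(Add(-24, 12), 24)) = Mul(-180, Add(-12, 24)) = Mul(-180, 12) = -2160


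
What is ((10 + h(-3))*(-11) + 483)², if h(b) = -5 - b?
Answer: 156025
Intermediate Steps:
((10 + h(-3))*(-11) + 483)² = ((10 + (-5 - 1*(-3)))*(-11) + 483)² = ((10 + (-5 + 3))*(-11) + 483)² = ((10 - 2)*(-11) + 483)² = (8*(-11) + 483)² = (-88 + 483)² = 395² = 156025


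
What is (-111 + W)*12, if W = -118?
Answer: -2748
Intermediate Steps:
(-111 + W)*12 = (-111 - 118)*12 = -229*12 = -2748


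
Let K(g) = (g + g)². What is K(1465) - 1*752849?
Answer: 7832051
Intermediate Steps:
K(g) = 4*g² (K(g) = (2*g)² = 4*g²)
K(1465) - 1*752849 = 4*1465² - 1*752849 = 4*2146225 - 752849 = 8584900 - 752849 = 7832051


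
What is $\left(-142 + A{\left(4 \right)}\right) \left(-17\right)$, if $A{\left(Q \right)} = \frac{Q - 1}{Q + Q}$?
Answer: $\frac{19261}{8} \approx 2407.6$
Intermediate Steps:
$A{\left(Q \right)} = \frac{-1 + Q}{2 Q}$
$\left(-142 + A{\left(4 \right)}\right) \left(-17\right) = \left(-142 + \frac{-1 + 4}{2 \cdot 4}\right) \left(-17\right) = \left(-142 + \frac{1}{2} \cdot \frac{1}{4} \cdot 3\right) \left(-17\right) = \left(-142 + \frac{3}{8}\right) \left(-17\right) = \left(- \frac{1133}{8}\right) \left(-17\right) = \frac{19261}{8}$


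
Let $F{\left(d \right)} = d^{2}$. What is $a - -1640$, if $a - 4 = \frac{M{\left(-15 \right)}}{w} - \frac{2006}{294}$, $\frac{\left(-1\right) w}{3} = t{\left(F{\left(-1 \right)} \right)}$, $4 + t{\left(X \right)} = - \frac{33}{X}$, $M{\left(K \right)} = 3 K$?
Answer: $\frac{8902400}{5439} \approx 1636.8$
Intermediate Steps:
$t{\left(X \right)} = -4 - \frac{33}{X}$
$w = 111$ ($w = - 3 \left(-4 - \frac{33}{\left(-1\right)^{2}}\right) = - 3 \left(-4 - \frac{33}{1}\right) = - 3 \left(-4 - 33\right) = \left(-3\right) \left(-37\right) = 111$)
$a = - \frac{17560}{5439}$ ($a = 4 - \left(\frac{1003}{147} - \frac{3 \left(-15\right)}{111}\right) = 4 - \frac{39316}{5439} = - \frac{17560}{5439} \approx -3.2285$)
$a - -1640 = - \frac{17560}{5439} - -1640 = - \frac{17560}{5439} + 1640 = \frac{8902400}{5439}$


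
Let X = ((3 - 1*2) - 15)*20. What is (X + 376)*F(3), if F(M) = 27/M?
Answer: 864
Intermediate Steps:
X = -280 (X = ((3 - 2) - 15)*20 = (1 - 15)*20 = -14*20 = -280)
(X + 376)*F(3) = (-280 + 376)*(27/3) = 96*(27*(⅓)) = 96*9 = 864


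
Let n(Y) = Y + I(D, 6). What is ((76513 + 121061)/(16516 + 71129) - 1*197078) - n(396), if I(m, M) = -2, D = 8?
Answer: -5769078622/29215 ≈ -1.9747e+5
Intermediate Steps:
n(Y) = -2 + Y (n(Y) = Y - 2 = -2 + Y)
((76513 + 121061)/(16516 + 71129) - 1*197078) - n(396) = ((76513 + 121061)/(16516 + 71129) - 1*197078) - (-2 + 396) = (197574/87645 - 197078) - 1*394 = (197574*(1/87645) - 197078) - 394 = (65858/29215 - 197078) - 394 = -5757567912/29215 - 394 = -5769078622/29215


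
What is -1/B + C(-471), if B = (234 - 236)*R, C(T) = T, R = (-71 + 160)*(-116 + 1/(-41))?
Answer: -398817407/846746 ≈ -471.00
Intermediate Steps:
R = -423373/41 (R = 89*(-116 - 1/41) = 89*(-4757/41) = -423373/41 ≈ -10326.)
B = 846746/41 (B = (234 - 236)*(-423373/41) = -2*(-423373/41) = 846746/41 ≈ 20652.)
-1/B + C(-471) = -1/846746/41 - 471 = -1*41/846746 - 471 = -41/846746 - 471 = -398817407/846746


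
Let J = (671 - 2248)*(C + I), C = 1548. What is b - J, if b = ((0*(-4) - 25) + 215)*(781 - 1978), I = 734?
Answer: 3371284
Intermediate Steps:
b = -227430 (b = ((0 - 25) + 215)*(-1197) = (-25 + 215)*(-1197) = 190*(-1197) = -227430)
J = -3598714 (J = (671 - 2248)*(1548 + 734) = -1577*2282 = -3598714)
b - J = -227430 - 1*(-3598714) = -227430 + 3598714 = 3371284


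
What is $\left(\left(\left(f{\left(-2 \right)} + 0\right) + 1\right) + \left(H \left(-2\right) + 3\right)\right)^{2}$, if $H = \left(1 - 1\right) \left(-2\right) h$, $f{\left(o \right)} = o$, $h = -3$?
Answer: $4$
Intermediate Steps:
$H = 0$ ($H = \left(1 - 1\right) \left(-2\right) \left(-3\right) = 0 \left(-2\right) \left(-3\right) = 0 \left(-3\right) = 0$)
$\left(\left(\left(f{\left(-2 \right)} + 0\right) + 1\right) + \left(H \left(-2\right) + 3\right)\right)^{2} = \left(\left(\left(-2 + 0\right) + 1\right) + \left(0 \left(-2\right) + 3\right)\right)^{2} = \left(\left(-2 + 1\right) + \left(0 + 3\right)\right)^{2} = \left(-1 + 3\right)^{2} = 2^{2} = 4$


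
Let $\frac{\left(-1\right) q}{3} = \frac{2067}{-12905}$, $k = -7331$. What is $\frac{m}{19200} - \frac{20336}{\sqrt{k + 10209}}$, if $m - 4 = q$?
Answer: $\frac{57821}{247776000} - \frac{10168 \sqrt{2878}}{1439} \approx -379.07$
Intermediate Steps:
$q = \frac{6201}{12905}$ ($q = - 3 \frac{2067}{-12905} = - 3 \cdot 2067 \left(- \frac{1}{12905}\right) = \left(-3\right) \left(- \frac{2067}{12905}\right) = \frac{6201}{12905} \approx 0.48051$)
$m = \frac{57821}{12905}$ ($m = 4 + \frac{6201}{12905} = \frac{57821}{12905} \approx 4.4805$)
$\frac{m}{19200} - \frac{20336}{\sqrt{k + 10209}} = \frac{57821}{12905 \cdot 19200} - \frac{20336}{\sqrt{-7331 + 10209}} = \frac{57821}{12905} \cdot \frac{1}{19200} - \frac{20336}{\sqrt{2878}} = \frac{57821}{247776000} - 20336 \frac{\sqrt{2878}}{2878} = \frac{57821}{247776000} - \frac{10168 \sqrt{2878}}{1439}$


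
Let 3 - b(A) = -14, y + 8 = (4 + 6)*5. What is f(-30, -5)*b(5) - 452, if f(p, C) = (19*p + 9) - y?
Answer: -10703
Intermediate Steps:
y = 42 (y = -8 + (4 + 6)*5 = -8 + 10*5 = -8 + 50 = 42)
b(A) = 17 (b(A) = 3 - 1*(-14) = 3 + 14 = 17)
f(p, C) = -33 + 19*p (f(p, C) = (19*p + 9) - 1*42 = (9 + 19*p) - 42 = -33 + 19*p)
f(-30, -5)*b(5) - 452 = (-33 + 19*(-30))*17 - 452 = (-33 - 570)*17 - 452 = -603*17 - 452 = -10251 - 452 = -10703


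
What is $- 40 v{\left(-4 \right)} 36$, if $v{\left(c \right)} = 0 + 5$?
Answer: $-7200$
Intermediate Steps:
$v{\left(c \right)} = 5$
$- 40 v{\left(-4 \right)} 36 = \left(-40\right) 5 \cdot 36 = \left(-200\right) 36 = -7200$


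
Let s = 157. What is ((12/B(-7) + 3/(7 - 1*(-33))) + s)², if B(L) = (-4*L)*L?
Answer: 94708216009/3841600 ≈ 24653.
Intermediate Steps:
B(L) = -4*L²
((12/B(-7) + 3/(7 - 1*(-33))) + s)² = ((12/((-4*(-7)²)) + 3/(7 - 1*(-33))) + 157)² = ((12/((-4*49)) + 3/(7 + 33)) + 157)² = ((12/(-196) + 3/40) + 157)² = ((12*(-1/196) + 3*(1/40)) + 157)² = ((-3/49 + 3/40) + 157)² = (27/1960 + 157)² = (307747/1960)² = 94708216009/3841600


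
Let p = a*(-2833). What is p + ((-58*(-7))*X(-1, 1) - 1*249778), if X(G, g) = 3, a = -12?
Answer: -214564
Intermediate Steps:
p = 33996 (p = -12*(-2833) = 33996)
p + ((-58*(-7))*X(-1, 1) - 1*249778) = 33996 + (-58*(-7)*3 - 1*249778) = 33996 + (406*3 - 249778) = 33996 + (1218 - 249778) = 33996 - 248560 = -214564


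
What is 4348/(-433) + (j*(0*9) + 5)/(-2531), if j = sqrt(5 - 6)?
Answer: -11006953/1095923 ≈ -10.044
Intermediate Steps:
j = I (j = sqrt(-1) = I ≈ 1.0*I)
4348/(-433) + (j*(0*9) + 5)/(-2531) = 4348/(-433) + (I*(0*9) + 5)/(-2531) = 4348*(-1/433) + (I*0 + 5)*(-1/2531) = -4348/433 + (0 + 5)*(-1/2531) = -4348/433 + 5*(-1/2531) = -4348/433 - 5/2531 = -11006953/1095923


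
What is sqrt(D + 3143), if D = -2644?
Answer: sqrt(499) ≈ 22.338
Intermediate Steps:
sqrt(D + 3143) = sqrt(-2644 + 3143) = sqrt(499)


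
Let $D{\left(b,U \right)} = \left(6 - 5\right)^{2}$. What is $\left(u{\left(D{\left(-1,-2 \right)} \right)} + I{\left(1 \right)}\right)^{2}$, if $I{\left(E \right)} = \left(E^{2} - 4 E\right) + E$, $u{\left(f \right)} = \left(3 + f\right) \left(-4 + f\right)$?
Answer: $196$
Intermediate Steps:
$D{\left(b,U \right)} = 1$ ($D{\left(b,U \right)} = 1^{2} = 1$)
$u{\left(f \right)} = \left(-4 + f\right) \left(3 + f\right)$
$I{\left(E \right)} = E^{2} - 3 E$
$\left(u{\left(D{\left(-1,-2 \right)} \right)} + I{\left(1 \right)}\right)^{2} = \left(\left(-12 + 1^{2} - 1\right) + 1 \left(-3 + 1\right)\right)^{2} = \left(\left(-12 + 1 - 1\right) + 1 \left(-2\right)\right)^{2} = \left(-12 - 2\right)^{2} = \left(-14\right)^{2} = 196$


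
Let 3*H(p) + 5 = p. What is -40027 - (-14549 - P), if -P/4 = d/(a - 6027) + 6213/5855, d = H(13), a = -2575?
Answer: -1925108693746/75547065 ≈ -25482.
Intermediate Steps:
H(p) = -5/3 + p/3
d = 8/3 (d = -5/3 + (⅓)*13 = -5/3 + 13/3 = 8/3 ≈ 2.6667)
P = -320571676/75547065 (P = -4*(8/(3*(-2575 - 6027)) + 6213/5855) = -4*((8/3)/(-8602) + 6213*(1/5855)) = -4*((8/3)*(-1/8602) + 6213/5855) = -4*(-4/12903 + 6213/5855) = -4*80142919/75547065 = -320571676/75547065 ≈ -4.2433)
-40027 - (-14549 - P) = -40027 - (-14549 - 1*(-320571676/75547065)) = -40027 - (-14549 + 320571676/75547065) = -40027 - 1*(-1098813677009/75547065) = -40027 + 1098813677009/75547065 = -1925108693746/75547065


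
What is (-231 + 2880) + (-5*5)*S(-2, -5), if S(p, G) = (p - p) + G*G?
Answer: 2024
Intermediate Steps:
S(p, G) = G² (S(p, G) = 0 + G² = G²)
(-231 + 2880) + (-5*5)*S(-2, -5) = (-231 + 2880) - 5*5*(-5)² = 2649 - 25*25 = 2649 - 625 = 2024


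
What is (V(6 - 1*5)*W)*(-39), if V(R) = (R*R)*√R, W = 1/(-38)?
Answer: 39/38 ≈ 1.0263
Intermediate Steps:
W = -1/38 ≈ -0.026316
V(R) = R^(5/2) (V(R) = R²*√R = R^(5/2))
(V(6 - 1*5)*W)*(-39) = ((6 - 1*5)^(5/2)*(-1/38))*(-39) = ((6 - 5)^(5/2)*(-1/38))*(-39) = (1^(5/2)*(-1/38))*(-39) = (1*(-1/38))*(-39) = -1/38*(-39) = 39/38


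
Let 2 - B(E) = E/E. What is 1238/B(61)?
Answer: 1238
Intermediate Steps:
B(E) = 1 (B(E) = 2 - E/E = 2 - 1*1 = 2 - 1 = 1)
1238/B(61) = 1238/1 = 1238*1 = 1238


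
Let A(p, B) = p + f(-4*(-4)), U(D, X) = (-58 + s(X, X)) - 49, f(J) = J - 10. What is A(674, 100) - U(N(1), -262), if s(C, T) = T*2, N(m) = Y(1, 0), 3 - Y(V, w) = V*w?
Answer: 1311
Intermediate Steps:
f(J) = -10 + J
Y(V, w) = 3 - V*w
N(m) = 3 (N(m) = 3 - 1*1*0 = 3 + 0 = 3)
s(C, T) = 2*T
U(D, X) = -107 + 2*X (U(D, X) = (-58 + 2*X) - 49 = -107 + 2*X)
A(p, B) = 6 + p (A(p, B) = p + (-10 - 4*(-4)) = p + (-10 + 16) = p + 6 = 6 + p)
A(674, 100) - U(N(1), -262) = (6 + 674) - (-107 + 2*(-262)) = 680 - (-107 - 524) = 680 - 1*(-631) = 680 + 631 = 1311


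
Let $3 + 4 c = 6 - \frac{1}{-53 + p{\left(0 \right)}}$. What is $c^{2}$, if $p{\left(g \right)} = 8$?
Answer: $\frac{1156}{2025} \approx 0.57086$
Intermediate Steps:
$c = \frac{34}{45}$ ($c = - \frac{3}{4} + \frac{6 - \frac{1}{-53 + 8}}{4} = - \frac{3}{4} + \frac{6 - \frac{1}{-45}}{4} = - \frac{3}{4} + \frac{6 - - \frac{1}{45}}{4} = - \frac{3}{4} + \frac{6 + \frac{1}{45}}{4} = - \frac{3}{4} + \frac{1}{4} \cdot \frac{271}{45} = - \frac{3}{4} + \frac{271}{180} = \frac{34}{45} \approx 0.75556$)
$c^{2} = \left(\frac{34}{45}\right)^{2} = \frac{1156}{2025}$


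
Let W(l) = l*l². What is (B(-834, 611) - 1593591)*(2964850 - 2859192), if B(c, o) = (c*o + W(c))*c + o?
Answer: 51161879565453776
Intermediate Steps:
W(l) = l³
B(c, o) = o + c*(c³ + c*o) (B(c, o) = (c*o + c³)*c + o = (c³ + c*o)*c + o = c*(c³ + c*o) + o = o + c*(c³ + c*o))
(B(-834, 611) - 1593591)*(2964850 - 2859192) = ((611 + (-834)⁴ + 611*(-834)²) - 1593591)*(2964850 - 2859192) = ((611 + 483798149136 + 611*695556) - 1593591)*105658 = ((611 + 483798149136 + 424984716) - 1593591)*105658 = (484223134463 - 1593591)*105658 = 484221540872*105658 = 51161879565453776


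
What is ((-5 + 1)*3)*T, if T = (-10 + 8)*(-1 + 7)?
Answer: 144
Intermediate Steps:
T = -12 (T = -2*6 = -12)
((-5 + 1)*3)*T = ((-5 + 1)*3)*(-12) = -4*3*(-12) = -12*(-12) = 144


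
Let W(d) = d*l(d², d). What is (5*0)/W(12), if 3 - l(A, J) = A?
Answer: 0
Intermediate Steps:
l(A, J) = 3 - A
W(d) = d*(3 - d²)
(5*0)/W(12) = (5*0)/((12*(3 - 1*12²))) = 0/((12*(3 - 1*144))) = 0/((12*(3 - 144))) = 0/((12*(-141))) = 0/(-1692) = 0*(-1/1692) = 0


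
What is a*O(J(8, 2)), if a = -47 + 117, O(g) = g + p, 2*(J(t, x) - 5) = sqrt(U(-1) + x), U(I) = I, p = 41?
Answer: 3255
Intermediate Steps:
J(t, x) = 5 + sqrt(-1 + x)/2
O(g) = 41 + g (O(g) = g + 41 = 41 + g)
a = 70
a*O(J(8, 2)) = 70*(41 + (5 + sqrt(-1 + 2)/2)) = 70*(41 + (5 + sqrt(1)/2)) = 70*(41 + (5 + (1/2)*1)) = 70*(41 + (5 + 1/2)) = 70*(41 + 11/2) = 70*(93/2) = 3255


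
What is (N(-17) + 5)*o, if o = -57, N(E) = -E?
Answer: -1254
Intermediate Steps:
(N(-17) + 5)*o = (-1*(-17) + 5)*(-57) = (17 + 5)*(-57) = 22*(-57) = -1254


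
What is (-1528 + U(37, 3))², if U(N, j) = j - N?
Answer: 2439844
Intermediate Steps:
(-1528 + U(37, 3))² = (-1528 + (3 - 1*37))² = (-1528 + (3 - 37))² = (-1528 - 34)² = (-1562)² = 2439844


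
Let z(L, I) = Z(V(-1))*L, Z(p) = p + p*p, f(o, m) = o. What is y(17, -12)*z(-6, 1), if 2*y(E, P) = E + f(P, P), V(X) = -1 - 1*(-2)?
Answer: -30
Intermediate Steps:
V(X) = 1 (V(X) = -1 + 2 = 1)
Z(p) = p + p²
y(E, P) = E/2 + P/2 (y(E, P) = (E + P)/2 = E/2 + P/2)
z(L, I) = 2*L (z(L, I) = (1*(1 + 1))*L = (1*2)*L = 2*L)
y(17, -12)*z(-6, 1) = ((½)*17 + (½)*(-12))*(2*(-6)) = (17/2 - 6)*(-12) = (5/2)*(-12) = -30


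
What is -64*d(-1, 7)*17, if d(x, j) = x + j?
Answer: -6528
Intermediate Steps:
d(x, j) = j + x
-64*d(-1, 7)*17 = -64*(7 - 1)*17 = -64*6*17 = -384*17 = -6528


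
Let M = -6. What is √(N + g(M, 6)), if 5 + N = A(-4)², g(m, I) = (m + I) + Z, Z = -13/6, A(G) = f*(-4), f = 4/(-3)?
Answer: √766/6 ≈ 4.6128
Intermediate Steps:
f = -4/3 (f = 4*(-⅓) = -4/3 ≈ -1.3333)
A(G) = 16/3 (A(G) = -4/3*(-4) = 16/3)
Z = -13/6 (Z = -13*⅙ = -13/6 ≈ -2.1667)
g(m, I) = -13/6 + I + m (g(m, I) = (m + I) - 13/6 = (I + m) - 13/6 = -13/6 + I + m)
N = 211/9 (N = -5 + (16/3)² = -5 + 256/9 = 211/9 ≈ 23.444)
√(N + g(M, 6)) = √(211/9 + (-13/6 + 6 - 6)) = √(211/9 - 13/6) = √(383/18) = √766/6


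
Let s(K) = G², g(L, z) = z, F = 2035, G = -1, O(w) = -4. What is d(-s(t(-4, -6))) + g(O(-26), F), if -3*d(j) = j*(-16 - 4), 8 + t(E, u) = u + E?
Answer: 6085/3 ≈ 2028.3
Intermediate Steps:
t(E, u) = -8 + E + u (t(E, u) = -8 + (u + E) = -8 + (E + u) = -8 + E + u)
s(K) = 1 (s(K) = (-1)² = 1)
d(j) = 20*j/3 (d(j) = -j*(-16 - 4)/3 = -j*(-20)/3 = -(-20)*j/3 = 20*j/3)
d(-s(t(-4, -6))) + g(O(-26), F) = 20*(-1*1)/3 + 2035 = (20/3)*(-1) + 2035 = -20/3 + 2035 = 6085/3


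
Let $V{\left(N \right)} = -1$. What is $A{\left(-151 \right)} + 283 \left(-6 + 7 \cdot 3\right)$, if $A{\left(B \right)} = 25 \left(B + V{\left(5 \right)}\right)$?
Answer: $445$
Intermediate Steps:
$A{\left(B \right)} = -25 + 25 B$ ($A{\left(B \right)} = 25 \left(B - 1\right) = 25 \left(-1 + B\right) = -25 + 25 B$)
$A{\left(-151 \right)} + 283 \left(-6 + 7 \cdot 3\right) = \left(-25 + 25 \left(-151\right)\right) + 283 \left(-6 + 7 \cdot 3\right) = \left(-25 - 3775\right) + 283 \left(-6 + 21\right) = -3800 + 283 \cdot 15 = -3800 + 4245 = 445$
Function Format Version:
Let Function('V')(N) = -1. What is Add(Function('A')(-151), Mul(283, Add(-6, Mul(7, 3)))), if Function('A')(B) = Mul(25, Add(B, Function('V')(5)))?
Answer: 445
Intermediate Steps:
Function('A')(B) = Add(-25, Mul(25, B)) (Function('A')(B) = Mul(25, Add(B, -1)) = Mul(25, Add(-1, B)) = Add(-25, Mul(25, B)))
Add(Function('A')(-151), Mul(283, Add(-6, Mul(7, 3)))) = Add(Add(-25, Mul(25, -151)), Mul(283, Add(-6, Mul(7, 3)))) = Add(Add(-25, -3775), Mul(283, Add(-6, 21))) = Add(-3800, Mul(283, 15)) = Add(-3800, 4245) = 445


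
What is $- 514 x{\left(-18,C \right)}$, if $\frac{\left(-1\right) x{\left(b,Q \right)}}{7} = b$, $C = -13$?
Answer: $-64764$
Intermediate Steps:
$x{\left(b,Q \right)} = - 7 b$
$- 514 x{\left(-18,C \right)} = - 514 \left(\left(-7\right) \left(-18\right)\right) = \left(-514\right) 126 = -64764$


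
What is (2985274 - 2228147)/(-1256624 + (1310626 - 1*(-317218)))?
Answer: 757127/371220 ≈ 2.0396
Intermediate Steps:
(2985274 - 2228147)/(-1256624 + (1310626 - 1*(-317218))) = 757127/(-1256624 + (1310626 + 317218)) = 757127/(-1256624 + 1627844) = 757127/371220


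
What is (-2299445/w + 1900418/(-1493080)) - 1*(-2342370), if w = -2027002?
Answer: 1772281627896263241/756619036540 ≈ 2.3424e+6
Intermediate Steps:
(-2299445/w + 1900418/(-1493080)) - 1*(-2342370) = (-2299445/(-2027002) + 1900418/(-1493080)) - 1*(-2342370) = (-2299445*(-1/2027002) + 1900418*(-1/1493080)) + 2342370 = (2299445/2027002 - 950209/746540) + 2342370 = -104723936559/756619036540 + 2342370 = 1772281627896263241/756619036540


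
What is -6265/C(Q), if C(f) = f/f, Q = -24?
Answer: -6265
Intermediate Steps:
C(f) = 1
-6265/C(Q) = -6265/1 = -6265*1 = -6265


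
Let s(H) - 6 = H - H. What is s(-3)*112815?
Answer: 676890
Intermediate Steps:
s(H) = 6 (s(H) = 6 + (H - H) = 6 + 0 = 6)
s(-3)*112815 = 6*112815 = 676890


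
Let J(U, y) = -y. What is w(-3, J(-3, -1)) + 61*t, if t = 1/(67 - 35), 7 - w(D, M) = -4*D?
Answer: -99/32 ≈ -3.0938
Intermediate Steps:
w(D, M) = 7 + 4*D (w(D, M) = 7 - (-4)*D = 7 + 4*D)
t = 1/32 ≈ 0.031250
w(-3, J(-3, -1)) + 61*t = (7 + 4*(-3)) + 61*(1/32) = (7 - 12) + 61/32 = -5 + 61/32 = -99/32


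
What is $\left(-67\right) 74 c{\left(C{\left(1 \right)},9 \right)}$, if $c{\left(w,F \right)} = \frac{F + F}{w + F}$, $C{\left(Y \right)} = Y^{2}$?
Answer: $- \frac{44622}{5} \approx -8924.4$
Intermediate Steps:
$c{\left(w,F \right)} = \frac{2 F}{F + w}$
$\left(-67\right) 74 c{\left(C{\left(1 \right)},9 \right)} = \left(-67\right) 74 \cdot 2 \cdot 9 \frac{1}{9 + 1^{2}} = - 4958 \cdot 2 \cdot 9 \frac{1}{9 + 1} = - 4958 \cdot 2 \cdot 9 \cdot \frac{1}{10} = \left(-4958\right) \frac{9}{5} = - \frac{44622}{5}$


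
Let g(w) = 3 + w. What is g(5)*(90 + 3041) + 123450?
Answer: 148498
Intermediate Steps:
g(5)*(90 + 3041) + 123450 = (3 + 5)*(90 + 3041) + 123450 = 8*3131 + 123450 = 25048 + 123450 = 148498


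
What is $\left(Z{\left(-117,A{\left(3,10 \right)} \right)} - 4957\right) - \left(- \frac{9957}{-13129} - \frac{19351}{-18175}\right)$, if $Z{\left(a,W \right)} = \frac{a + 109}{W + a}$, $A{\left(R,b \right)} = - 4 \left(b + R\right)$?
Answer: $- \frac{199971103157301}{40326708175} \approx -4958.8$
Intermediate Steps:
$A{\left(R,b \right)} = - 4 R - 4 b$ ($A{\left(R,b \right)} = - 4 \left(R + b\right) = - 4 R - 4 b$)
$Z{\left(a,W \right)} = \frac{109 + a}{W + a}$
$\left(Z{\left(-117,A{\left(3,10 \right)} \right)} - 4957\right) - \left(- \frac{9957}{-13129} - \frac{19351}{-18175}\right) = \left(\frac{109 - 117}{\left(\left(-4\right) 3 - 40\right) - 117} - 4957\right) - \left(- \frac{9957}{-13129} - \frac{19351}{-18175}\right) = \left(\frac{1}{\left(-12 - 40\right) - 117} \left(-8\right) - 4957\right) - \left(\left(-9957\right) \left(- \frac{1}{13129}\right) - - \frac{19351}{18175}\right) = \left(\frac{1}{-52 - 117} \left(-8\right) - 4957\right) - \left(\frac{9957}{13129} + \frac{19351}{18175}\right) = \left(\frac{1}{-169} \left(-8\right) - 4957\right) - \frac{435027754}{238619575} = \left(\left(- \frac{1}{169}\right) \left(-8\right) - 4957\right) - \frac{435027754}{238619575} = \left(\frac{8}{169} - 4957\right) - \frac{435027754}{238619575} = - \frac{837725}{169} - \frac{435027754}{238619575} = - \frac{199971103157301}{40326708175}$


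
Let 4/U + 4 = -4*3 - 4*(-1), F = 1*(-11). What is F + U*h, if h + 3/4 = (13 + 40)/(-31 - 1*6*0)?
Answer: -3787/372 ≈ -10.180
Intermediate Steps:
F = -11
h = -305/124 (h = -¾ + (13 + 40)/(-31 - 1*6*0) = -¾ + 53/(-31 - 6*0) = -¾ + 53/(-31 + 0) = -¾ + 53/(-31) = -¾ + 53*(-1/31) = -¾ - 53/31 = -305/124 ≈ -2.4597)
U = -⅓ (U = 4/(-4 + (-4*3 - 4*(-1))) = 4/(-4 + (-12 + 4)) = 4/(-4 - 8) = 4/(-12) = 4*(-1/12) = -⅓ ≈ -0.33333)
F + U*h = -11 - ⅓*(-305/124) = -11 + 305/372 = -3787/372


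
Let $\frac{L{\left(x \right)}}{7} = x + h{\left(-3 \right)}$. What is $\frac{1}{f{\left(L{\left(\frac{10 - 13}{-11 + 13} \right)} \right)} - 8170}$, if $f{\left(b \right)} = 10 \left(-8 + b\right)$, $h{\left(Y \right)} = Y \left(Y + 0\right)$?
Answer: $- \frac{1}{7725} \approx -0.00012945$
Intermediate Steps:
$h{\left(Y \right)} = Y^{2}$ ($h{\left(Y \right)} = Y Y = Y^{2}$)
$L{\left(x \right)} = 63 + 7 x$ ($L{\left(x \right)} = 7 \left(x + \left(-3\right)^{2}\right) = 7 \left(x + 9\right) = 7 \left(9 + x\right) = 63 + 7 x$)
$f{\left(b \right)} = -80 + 10 b$
$\frac{1}{f{\left(L{\left(\frac{10 - 13}{-11 + 13} \right)} \right)} - 8170} = \frac{1}{\left(-80 + 10 \left(63 + 7 \frac{10 - 13}{-11 + 13}\right)\right) - 8170} = \frac{1}{\left(-80 + 10 \left(63 + 7 \left(- \frac{3}{2}\right)\right)\right) - 8170} = \frac{1}{\left(-80 + 10 \left(63 - \frac{21}{2}\right)\right) - 8170} = \frac{1}{\left(-80 + 10 \cdot \frac{105}{2}\right) - 8170} = \frac{1}{\left(-80 + 525\right) - 8170} = \frac{1}{445 - 8170} = \frac{1}{-7725} = - \frac{1}{7725}$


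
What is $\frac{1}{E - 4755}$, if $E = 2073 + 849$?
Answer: $- \frac{1}{1833} \approx -0.00054555$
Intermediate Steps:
$E = 2922$
$\frac{1}{E - 4755} = \frac{1}{2922 - 4755} = \frac{1}{-1833} = - \frac{1}{1833}$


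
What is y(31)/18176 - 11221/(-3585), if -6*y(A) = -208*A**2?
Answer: 40423247/8145120 ≈ 4.9629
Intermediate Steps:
y(A) = 104*A**2/3 (y(A) = -(-104)*A**2/3 = 104*A**2/3)
y(31)/18176 - 11221/(-3585) = ((104/3)*31**2)/18176 - 11221/(-3585) = ((104/3)*961)*(1/18176) - 11221*(-1/3585) = (99944/3)*(1/18176) + 11221/3585 = 12493/6816 + 11221/3585 = 40423247/8145120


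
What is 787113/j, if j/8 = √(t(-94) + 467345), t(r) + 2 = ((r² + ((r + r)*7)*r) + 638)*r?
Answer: -787113*I*√12051389/96411112 ≈ -28.342*I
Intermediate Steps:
t(r) = -2 + r*(638 + 15*r²) (t(r) = -2 + ((r² + ((r + r)*7)*r) + 638)*r = -2 + ((r² + ((2*r)*7)*r) + 638)*r = -2 + ((r² + (14*r)*r) + 638)*r = -2 + ((r² + 14*r²) + 638)*r = -2 + (15*r² + 638)*r = -2 + (638 + 15*r²)*r = -2 + r*(638 + 15*r²))
j = 8*I*√12051389 (j = 8*√((-2 + 15*(-94)³ + 638*(-94)) + 467345) = 8*√((-2 + 15*(-830584) - 59972) + 467345) = 8*√((-2 - 12458760 - 59972) + 467345) = 8*√(-12518734 + 467345) = 8*√(-12051389) = 8*(I*√12051389) = 8*I*√12051389 ≈ 27772.0*I)
787113/j = 787113/((8*I*√12051389)) = 787113*(-I*√12051389/96411112) = -787113*I*√12051389/96411112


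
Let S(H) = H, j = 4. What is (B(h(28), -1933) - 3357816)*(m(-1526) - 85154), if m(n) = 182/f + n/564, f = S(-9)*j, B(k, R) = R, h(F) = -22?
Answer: 121029666120325/423 ≈ 2.8612e+11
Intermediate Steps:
f = -36 (f = -9*4 = -36)
m(n) = -91/18 + n/564 (m(n) = 182/(-36) + n/564 = 182*(-1/36) + n*(1/564) = -91/18 + n/564)
(B(h(28), -1933) - 3357816)*(m(-1526) - 85154) = (-1933 - 3357816)*((-91/18 + (1/564)*(-1526)) - 85154) = -3359749*((-91/18 - 763/282) - 85154) = -3359749*(-3283/423 - 85154) = -3359749*(-36023425/423) = 121029666120325/423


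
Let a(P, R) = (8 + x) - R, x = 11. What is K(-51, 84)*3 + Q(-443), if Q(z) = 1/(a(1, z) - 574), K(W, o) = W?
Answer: -17137/112 ≈ -153.01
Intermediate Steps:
a(P, R) = 19 - R (a(P, R) = (8 + 11) - R = 19 - R)
Q(z) = 1/(-555 - z) (Q(z) = 1/((19 - z) - 574) = 1/(-555 - z))
K(-51, 84)*3 + Q(-443) = -51*3 + 1/(-555 - 1*(-443)) = -153 + 1/(-555 + 443) = -153 + 1/(-112) = -153 - 1/112 = -17137/112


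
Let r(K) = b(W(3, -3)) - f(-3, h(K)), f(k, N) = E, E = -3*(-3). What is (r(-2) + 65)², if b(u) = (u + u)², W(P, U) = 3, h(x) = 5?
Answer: 8464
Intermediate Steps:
E = 9
f(k, N) = 9
b(u) = 4*u² (b(u) = (2*u)² = 4*u²)
r(K) = 27 (r(K) = 4*3² - 1*9 = 4*9 - 9 = 36 - 9 = 27)
(r(-2) + 65)² = (27 + 65)² = 92² = 8464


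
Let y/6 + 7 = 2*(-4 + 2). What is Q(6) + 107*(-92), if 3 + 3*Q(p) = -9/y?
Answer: -216589/22 ≈ -9845.0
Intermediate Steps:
y = -66 (y = -42 + 6*(2*(-4 + 2)) = -42 + 6*(2*(-2)) = -42 + 6*(-4) = -42 - 24 = -66)
Q(p) = -21/22 (Q(p) = -1 + (-9/(-66))/3 = -1 + (-9*(-1/66))/3 = -1 + (1/3)*(3/22) = -1 + 1/22 = -21/22)
Q(6) + 107*(-92) = -21/22 + 107*(-92) = -21/22 - 9844 = -216589/22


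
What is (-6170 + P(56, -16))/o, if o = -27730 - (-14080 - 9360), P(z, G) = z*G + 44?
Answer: 3511/2145 ≈ 1.6368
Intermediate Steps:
P(z, G) = 44 + G*z (P(z, G) = G*z + 44 = 44 + G*z)
o = -4290 (o = -27730 - 1*(-23440) = -27730 + 23440 = -4290)
(-6170 + P(56, -16))/o = (-6170 + (44 - 16*56))/(-4290) = (-6170 + (44 - 896))*(-1/4290) = (-6170 - 852)*(-1/4290) = -7022*(-1/4290) = 3511/2145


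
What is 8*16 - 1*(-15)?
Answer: 143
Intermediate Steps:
8*16 - 1*(-15) = 128 + 15 = 143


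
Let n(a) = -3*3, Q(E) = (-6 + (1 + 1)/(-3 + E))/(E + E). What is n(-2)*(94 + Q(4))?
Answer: -1683/2 ≈ -841.50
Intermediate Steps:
Q(E) = (-6 + 2/(-3 + E))/(2*E) (Q(E) = (-6 + 2/(-3 + E))/((2*E)) = (-6 + 2/(-3 + E))*(1/(2*E)) = (-6 + 2/(-3 + E))/(2*E))
n(a) = -9
n(-2)*(94 + Q(4)) = -9*(94 + (10 - 3*4)/(4*(-3 + 4))) = -9*(94 + (¼)*(10 - 12)/1) = -9*(94 + (¼)*1*(-2)) = -9*(94 - ½) = -9*187/2 = -1683/2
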